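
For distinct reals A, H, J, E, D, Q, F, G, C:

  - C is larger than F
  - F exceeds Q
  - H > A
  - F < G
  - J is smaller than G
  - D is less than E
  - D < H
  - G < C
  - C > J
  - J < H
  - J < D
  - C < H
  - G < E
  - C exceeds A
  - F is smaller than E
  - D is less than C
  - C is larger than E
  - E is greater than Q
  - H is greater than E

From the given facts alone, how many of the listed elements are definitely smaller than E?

5

From E the given relations immediately reach Q, F, G, D.
From those, J — 5 in total.
Nothing else is reachable below E; 5 in all.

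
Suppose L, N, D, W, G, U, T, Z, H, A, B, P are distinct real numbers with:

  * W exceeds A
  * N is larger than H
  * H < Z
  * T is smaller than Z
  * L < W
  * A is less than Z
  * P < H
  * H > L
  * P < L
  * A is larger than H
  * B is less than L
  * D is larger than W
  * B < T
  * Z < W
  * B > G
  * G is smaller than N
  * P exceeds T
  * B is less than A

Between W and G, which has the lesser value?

G

Chaining the given relations: G < B < T < P < L < H < A < Z < W.
So G < W; G is the smaller of the two.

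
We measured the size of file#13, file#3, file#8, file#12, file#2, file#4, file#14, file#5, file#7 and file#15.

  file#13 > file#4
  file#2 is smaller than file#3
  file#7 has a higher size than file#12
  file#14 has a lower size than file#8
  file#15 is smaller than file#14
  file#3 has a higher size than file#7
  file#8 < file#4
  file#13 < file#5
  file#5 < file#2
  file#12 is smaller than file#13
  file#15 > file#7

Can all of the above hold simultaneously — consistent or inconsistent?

Every relation is compatible with file#12 < file#7 < file#15 < file#14 < file#8 < file#4 < file#13 < file#5 < file#2 < file#3; the set is consistent.

consistent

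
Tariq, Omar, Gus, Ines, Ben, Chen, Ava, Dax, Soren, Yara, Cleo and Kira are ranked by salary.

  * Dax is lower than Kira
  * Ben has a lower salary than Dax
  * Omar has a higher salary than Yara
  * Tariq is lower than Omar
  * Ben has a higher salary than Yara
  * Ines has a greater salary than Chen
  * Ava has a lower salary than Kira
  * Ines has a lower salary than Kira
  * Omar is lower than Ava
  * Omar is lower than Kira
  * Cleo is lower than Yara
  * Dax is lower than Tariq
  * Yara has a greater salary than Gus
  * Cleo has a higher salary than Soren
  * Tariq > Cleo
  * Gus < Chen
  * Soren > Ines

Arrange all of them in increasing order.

Gus < Chen < Ines < Soren < Cleo < Yara < Ben < Dax < Tariq < Omar < Ava < Kira

Each adjacent pair is fixed by a given relation: Gus < Chen; Chen < Ines; Ines < Soren; Soren < Cleo; Cleo < Yara; Yara < Ben; Ben < Dax; Dax < Tariq; Tariq < Omar; Omar < Ava; Ava < Kira. Chaining them end to end gives the full order.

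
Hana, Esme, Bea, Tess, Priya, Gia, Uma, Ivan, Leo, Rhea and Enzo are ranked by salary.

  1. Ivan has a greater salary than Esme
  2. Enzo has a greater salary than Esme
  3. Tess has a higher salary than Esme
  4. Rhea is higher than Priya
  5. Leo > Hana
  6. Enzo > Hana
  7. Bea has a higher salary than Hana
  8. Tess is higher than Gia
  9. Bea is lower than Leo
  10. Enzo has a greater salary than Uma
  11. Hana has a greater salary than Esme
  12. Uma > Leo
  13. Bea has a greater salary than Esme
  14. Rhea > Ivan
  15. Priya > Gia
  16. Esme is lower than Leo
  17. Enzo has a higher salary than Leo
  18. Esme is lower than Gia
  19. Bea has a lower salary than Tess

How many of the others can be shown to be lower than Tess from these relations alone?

4

Directly below Tess: Esme, Bea, Gia.
One step further: Hana (4 so far).
No other element is forced below Tess by the given relations, so the count is 4.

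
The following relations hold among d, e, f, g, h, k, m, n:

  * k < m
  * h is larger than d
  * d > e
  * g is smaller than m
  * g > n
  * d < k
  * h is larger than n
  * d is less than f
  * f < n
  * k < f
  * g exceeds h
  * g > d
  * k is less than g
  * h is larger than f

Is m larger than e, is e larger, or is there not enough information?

m

The relevant relations are e < d; d < k; k < f; f < n; n < h; h < g; g < m.
Together: e < d < k < f < n < h < g < m.
So m is larger.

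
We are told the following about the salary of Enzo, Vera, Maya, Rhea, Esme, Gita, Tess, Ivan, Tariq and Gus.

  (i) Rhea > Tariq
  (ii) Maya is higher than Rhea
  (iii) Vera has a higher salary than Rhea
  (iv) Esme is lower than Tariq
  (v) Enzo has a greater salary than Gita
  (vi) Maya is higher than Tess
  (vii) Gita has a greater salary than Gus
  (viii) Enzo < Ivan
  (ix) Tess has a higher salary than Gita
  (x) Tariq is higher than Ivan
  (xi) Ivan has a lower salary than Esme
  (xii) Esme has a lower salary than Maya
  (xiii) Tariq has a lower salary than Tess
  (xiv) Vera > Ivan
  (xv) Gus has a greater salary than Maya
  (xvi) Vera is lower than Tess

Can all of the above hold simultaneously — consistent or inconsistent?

inconsistent

Chaining the given relations yields Gita < Enzo < Ivan < Esme < Tariq < Rhea < Vera < Tess < Maya < Gus, so Gita < Gus. But one relation states Gus < Gita. These cannot both hold.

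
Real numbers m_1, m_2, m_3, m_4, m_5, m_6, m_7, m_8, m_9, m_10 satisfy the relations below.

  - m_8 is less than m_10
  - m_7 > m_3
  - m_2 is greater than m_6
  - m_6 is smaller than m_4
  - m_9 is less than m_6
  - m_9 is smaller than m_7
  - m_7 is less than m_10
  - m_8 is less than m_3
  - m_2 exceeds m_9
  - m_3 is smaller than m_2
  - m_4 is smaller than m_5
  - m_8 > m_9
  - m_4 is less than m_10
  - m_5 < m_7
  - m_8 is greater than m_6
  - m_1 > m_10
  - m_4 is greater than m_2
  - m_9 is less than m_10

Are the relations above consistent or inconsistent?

The single ordering m_9 < m_6 < m_8 < m_3 < m_2 < m_4 < m_5 < m_7 < m_10 < m_1 satisfies every listed relation, so no contradiction arises.

consistent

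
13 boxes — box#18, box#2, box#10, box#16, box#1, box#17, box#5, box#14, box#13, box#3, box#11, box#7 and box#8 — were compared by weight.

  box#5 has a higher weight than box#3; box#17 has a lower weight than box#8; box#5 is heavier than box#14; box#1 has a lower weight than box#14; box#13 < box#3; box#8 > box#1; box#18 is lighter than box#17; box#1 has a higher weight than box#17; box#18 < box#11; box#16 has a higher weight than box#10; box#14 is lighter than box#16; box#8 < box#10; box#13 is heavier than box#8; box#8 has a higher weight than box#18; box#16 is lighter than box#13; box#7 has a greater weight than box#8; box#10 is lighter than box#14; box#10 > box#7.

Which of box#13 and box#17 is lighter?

box#17

box#17 < box#1 < box#8 < box#7 < box#10 < box#14 < box#16 < box#13, by transitivity through box#1, box#8, box#7, box#10, box#14, box#16.
So box#17 < box#13; box#17 is the lighter of the two.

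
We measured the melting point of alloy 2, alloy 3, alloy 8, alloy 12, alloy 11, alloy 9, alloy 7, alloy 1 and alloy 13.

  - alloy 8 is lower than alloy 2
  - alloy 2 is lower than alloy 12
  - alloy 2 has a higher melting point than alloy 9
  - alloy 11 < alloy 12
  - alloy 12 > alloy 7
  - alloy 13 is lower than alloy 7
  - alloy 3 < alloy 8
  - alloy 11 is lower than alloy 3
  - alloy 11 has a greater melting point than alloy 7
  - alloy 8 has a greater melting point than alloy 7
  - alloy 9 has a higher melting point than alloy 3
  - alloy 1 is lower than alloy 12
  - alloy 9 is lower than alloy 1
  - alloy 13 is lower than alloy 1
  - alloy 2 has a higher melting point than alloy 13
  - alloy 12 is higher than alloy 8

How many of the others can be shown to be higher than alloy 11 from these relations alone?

6

Directly above alloy 11: alloy 3, alloy 12.
One step further: alloy 9, alloy 8 (4 so far).
One step further: alloy 1, alloy 2 (6 so far).
No other element is forced above alloy 11 by the given relations, so the count is 6.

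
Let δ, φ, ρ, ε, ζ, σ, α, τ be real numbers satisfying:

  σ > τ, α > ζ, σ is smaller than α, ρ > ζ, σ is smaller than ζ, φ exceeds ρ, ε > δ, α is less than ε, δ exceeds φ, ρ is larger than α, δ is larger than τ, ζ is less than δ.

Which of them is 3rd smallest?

Piecing the relations together gives one ordering: τ < σ < ζ < α < ρ < φ < δ < ε.
Counting 3 from the smallest end gives ζ.

ζ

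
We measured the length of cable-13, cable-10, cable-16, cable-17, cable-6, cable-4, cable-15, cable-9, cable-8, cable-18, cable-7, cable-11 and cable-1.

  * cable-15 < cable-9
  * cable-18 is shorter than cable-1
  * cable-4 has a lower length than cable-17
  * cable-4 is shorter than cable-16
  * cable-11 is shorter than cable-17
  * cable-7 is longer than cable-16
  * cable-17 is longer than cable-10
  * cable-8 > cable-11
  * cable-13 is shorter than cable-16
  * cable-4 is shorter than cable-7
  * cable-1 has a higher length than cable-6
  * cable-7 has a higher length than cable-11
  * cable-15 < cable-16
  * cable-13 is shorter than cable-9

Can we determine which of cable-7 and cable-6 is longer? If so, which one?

Following every chain through cable-6: above cable-6 we get cable-1.
cable-7 is not reached, and no chain runs the other way from cable-7 to cable-6.
So the given relations leave the order of cable-6 and cable-7 undetermined.

undetermined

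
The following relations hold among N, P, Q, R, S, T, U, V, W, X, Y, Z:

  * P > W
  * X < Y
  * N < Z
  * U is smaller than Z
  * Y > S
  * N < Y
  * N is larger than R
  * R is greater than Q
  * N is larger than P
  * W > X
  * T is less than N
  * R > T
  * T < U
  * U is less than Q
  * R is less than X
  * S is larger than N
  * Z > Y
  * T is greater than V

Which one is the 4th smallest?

The consecutive relations fix a unique order: V < T < U < Q < R < X < W < P < N < S < Y < Z.
The 4th smallest is Q.

Q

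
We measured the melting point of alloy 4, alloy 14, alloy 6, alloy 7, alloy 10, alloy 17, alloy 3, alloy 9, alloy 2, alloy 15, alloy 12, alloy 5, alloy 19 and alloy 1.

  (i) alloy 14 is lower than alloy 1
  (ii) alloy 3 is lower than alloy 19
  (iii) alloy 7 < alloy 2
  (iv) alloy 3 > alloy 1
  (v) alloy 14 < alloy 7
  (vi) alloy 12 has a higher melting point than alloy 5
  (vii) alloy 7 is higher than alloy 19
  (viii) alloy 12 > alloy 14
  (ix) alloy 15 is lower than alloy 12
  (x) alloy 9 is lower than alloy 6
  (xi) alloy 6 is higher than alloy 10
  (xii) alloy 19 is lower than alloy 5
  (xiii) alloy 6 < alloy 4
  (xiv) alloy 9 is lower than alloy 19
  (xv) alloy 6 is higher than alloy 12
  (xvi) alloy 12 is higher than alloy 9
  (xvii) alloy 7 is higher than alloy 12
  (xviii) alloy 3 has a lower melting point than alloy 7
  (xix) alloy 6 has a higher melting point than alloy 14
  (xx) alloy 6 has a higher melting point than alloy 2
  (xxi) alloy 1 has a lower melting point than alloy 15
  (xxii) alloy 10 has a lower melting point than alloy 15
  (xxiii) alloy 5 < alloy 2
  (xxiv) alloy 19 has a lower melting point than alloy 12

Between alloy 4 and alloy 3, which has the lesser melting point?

alloy 3

alloy 3 < alloy 19 and alloy 19 < alloy 5 give alloy 3 < alloy 5.
Then alloy 5 < alloy 12 extends the chain to alloy 12.
Then alloy 12 < alloy 7 extends the chain to alloy 7.
With alloy 7 < alloy 2: alloy 3 < alloy 19 < alloy 5 < alloy 12 < alloy 7 < alloy 2.
With alloy 2 < alloy 6: alloy 3 < alloy 19 < alloy 5 < alloy 12 < alloy 7 < alloy 2 < alloy 6.
Then alloy 6 < alloy 4 extends the chain to alloy 4.
So alloy 3 < alloy 4; alloy 3 is the lower of the two.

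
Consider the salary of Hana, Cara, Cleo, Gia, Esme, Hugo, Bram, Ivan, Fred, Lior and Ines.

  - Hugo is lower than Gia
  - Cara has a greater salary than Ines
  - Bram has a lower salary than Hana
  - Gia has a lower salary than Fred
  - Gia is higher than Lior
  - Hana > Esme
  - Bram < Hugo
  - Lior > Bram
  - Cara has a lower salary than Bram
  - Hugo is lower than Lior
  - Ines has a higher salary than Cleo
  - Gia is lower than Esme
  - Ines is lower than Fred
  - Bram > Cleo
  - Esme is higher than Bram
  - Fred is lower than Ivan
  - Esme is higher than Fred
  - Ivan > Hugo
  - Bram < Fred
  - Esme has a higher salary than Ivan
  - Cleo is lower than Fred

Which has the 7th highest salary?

Chaining the given pairs: Cleo < Ines < Cara < Bram < Hugo < Lior < Gia < Fred < Ivan < Esme < Hana.
Counting 7 from the largest end gives Hugo.

Hugo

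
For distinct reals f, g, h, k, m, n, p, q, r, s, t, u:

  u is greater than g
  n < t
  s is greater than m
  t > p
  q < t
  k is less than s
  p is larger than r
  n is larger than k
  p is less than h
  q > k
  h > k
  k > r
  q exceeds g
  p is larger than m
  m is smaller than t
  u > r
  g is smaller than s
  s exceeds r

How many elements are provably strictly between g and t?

Chaining upward from g reaches: s, u, q.
Chaining downward from t reaches: r, m, p, k, n, q.
Strictly between g and t are those in both lists: q — 1 element.

1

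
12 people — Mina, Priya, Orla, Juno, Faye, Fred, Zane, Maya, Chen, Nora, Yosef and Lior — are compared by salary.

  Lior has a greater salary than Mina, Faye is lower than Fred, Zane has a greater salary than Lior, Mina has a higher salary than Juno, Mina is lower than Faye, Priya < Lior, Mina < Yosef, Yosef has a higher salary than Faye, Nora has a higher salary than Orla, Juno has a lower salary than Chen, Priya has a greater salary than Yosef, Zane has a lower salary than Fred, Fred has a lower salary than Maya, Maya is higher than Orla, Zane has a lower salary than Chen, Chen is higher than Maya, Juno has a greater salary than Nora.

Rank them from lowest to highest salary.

The consecutive links are each given: Orla < Nora; Nora < Juno; Juno < Mina; Mina < Faye; Faye < Yosef; Yosef < Priya; Priya < Lior; Lior < Zane; Zane < Fred; Fred < Maya; Maya < Chen.

Orla < Nora < Juno < Mina < Faye < Yosef < Priya < Lior < Zane < Fred < Maya < Chen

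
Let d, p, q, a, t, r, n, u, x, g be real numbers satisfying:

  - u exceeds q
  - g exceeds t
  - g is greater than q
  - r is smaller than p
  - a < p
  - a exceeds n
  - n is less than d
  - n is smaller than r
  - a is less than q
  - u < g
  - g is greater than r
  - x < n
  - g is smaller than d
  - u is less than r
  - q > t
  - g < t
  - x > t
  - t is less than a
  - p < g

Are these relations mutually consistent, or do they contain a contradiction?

We have g < t stated directly, yet also t < x < n < a < q < u < r < p < g by chaining the others — so t < g. Contradiction.

inconsistent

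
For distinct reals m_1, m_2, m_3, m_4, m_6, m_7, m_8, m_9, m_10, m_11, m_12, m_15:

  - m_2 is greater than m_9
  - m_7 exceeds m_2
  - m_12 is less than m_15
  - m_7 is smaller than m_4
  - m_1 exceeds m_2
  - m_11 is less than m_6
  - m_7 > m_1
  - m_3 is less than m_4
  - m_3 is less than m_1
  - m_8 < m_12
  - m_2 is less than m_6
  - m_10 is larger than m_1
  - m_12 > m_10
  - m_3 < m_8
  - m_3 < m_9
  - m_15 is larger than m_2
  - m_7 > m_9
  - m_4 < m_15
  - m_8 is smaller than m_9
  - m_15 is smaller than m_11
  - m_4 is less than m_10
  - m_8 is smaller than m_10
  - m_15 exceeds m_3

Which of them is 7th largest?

Piecing the relations together gives one ordering: m_3 < m_8 < m_9 < m_2 < m_1 < m_7 < m_4 < m_10 < m_12 < m_15 < m_11 < m_6.
Counting 7 from the largest end gives m_7.

m_7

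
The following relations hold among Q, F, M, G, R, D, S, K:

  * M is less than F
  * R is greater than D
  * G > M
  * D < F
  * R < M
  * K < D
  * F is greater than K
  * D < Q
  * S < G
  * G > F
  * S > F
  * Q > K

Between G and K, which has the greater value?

G

The relevant relations are K < D; D < R; R < M; M < F; F < S; S < G.
Together: K < D < R < M < F < S < G.
So K < G; G is the larger of the two.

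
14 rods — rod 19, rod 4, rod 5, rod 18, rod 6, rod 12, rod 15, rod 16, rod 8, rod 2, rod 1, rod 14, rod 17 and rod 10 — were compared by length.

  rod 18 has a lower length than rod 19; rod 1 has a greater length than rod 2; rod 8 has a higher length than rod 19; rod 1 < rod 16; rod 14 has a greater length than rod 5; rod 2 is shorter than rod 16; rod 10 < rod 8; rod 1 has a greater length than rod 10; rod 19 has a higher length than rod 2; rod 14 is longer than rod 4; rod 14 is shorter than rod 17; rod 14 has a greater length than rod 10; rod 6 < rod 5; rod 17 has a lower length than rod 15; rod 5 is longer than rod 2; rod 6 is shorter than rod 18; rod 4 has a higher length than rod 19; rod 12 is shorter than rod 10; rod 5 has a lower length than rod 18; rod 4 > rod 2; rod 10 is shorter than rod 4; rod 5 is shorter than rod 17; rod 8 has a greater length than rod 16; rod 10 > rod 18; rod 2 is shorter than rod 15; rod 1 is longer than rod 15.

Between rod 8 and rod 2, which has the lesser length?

rod 2 < rod 5 and rod 5 < rod 18 give rod 2 < rod 18.
Then rod 18 < rod 10 extends the chain to rod 10.
Then rod 10 < rod 4 extends the chain to rod 4.
Then rod 4 < rod 14 extends the chain to rod 14.
Then rod 14 < rod 17 extends the chain to rod 17.
Then rod 17 < rod 15 extends the chain to rod 15.
Then rod 15 < rod 1 extends the chain to rod 1.
With rod 1 < rod 16: rod 2 < rod 5 < rod 18 < rod 10 < rod 4 < rod 14 < rod 17 < rod 15 < rod 1 < rod 16.
Then rod 16 < rod 8 extends the chain to rod 8.
So rod 2 < rod 8; rod 2 is the shorter of the two.

rod 2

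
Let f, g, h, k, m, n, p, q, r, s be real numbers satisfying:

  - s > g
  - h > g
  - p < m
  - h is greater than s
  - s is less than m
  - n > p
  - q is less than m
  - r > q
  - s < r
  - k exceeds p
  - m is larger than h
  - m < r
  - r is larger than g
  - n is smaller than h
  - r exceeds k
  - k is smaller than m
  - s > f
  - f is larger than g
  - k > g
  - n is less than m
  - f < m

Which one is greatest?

p is not greatest since p < m; q is not greatest since q < r; g is not greatest since g < s; f is not greatest since f < s; n is not greatest since n < m; s is not greatest since s < h; k is not greatest since k < m; h is not greatest since h < m; m is not greatest since m < r.
Only r has nothing above it, so r is the greatest.

r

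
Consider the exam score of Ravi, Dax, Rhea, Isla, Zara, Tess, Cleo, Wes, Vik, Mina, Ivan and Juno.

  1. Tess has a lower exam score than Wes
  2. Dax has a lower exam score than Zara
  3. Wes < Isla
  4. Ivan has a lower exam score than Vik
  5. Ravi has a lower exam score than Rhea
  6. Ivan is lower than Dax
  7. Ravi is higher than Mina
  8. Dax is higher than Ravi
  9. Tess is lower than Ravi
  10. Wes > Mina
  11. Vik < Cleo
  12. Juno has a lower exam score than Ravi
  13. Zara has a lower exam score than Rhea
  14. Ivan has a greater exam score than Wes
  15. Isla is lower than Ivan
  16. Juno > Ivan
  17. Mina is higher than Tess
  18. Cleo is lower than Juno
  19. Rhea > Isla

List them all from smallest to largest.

Nothing is placed below Tess, so it is least; from there Tess < Mina; Mina < Wes; Wes < Isla; Isla < Ivan; Ivan < Vik; Vik < Cleo; Cleo < Juno; Juno < Ravi; Ravi < Dax; Dax < Zara; Zara < Rhea, each given directly.

Tess < Mina < Wes < Isla < Ivan < Vik < Cleo < Juno < Ravi < Dax < Zara < Rhea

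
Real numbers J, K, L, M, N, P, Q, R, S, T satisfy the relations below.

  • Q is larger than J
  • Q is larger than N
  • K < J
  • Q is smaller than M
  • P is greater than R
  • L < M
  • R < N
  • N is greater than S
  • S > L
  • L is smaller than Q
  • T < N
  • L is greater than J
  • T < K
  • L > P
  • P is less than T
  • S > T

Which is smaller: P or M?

P

Chaining the given relations: P < T < K < J < L < S < N < Q < M.
So P < M; P is the smaller of the two.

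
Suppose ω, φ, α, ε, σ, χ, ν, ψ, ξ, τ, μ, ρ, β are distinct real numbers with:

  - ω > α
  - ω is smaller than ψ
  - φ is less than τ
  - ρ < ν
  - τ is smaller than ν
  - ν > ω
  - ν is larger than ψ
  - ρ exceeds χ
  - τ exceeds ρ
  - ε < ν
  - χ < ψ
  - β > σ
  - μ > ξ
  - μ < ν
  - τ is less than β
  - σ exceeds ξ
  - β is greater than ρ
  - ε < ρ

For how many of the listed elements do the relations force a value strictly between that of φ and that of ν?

1

Chaining upward from φ reaches: τ, β.
Chaining downward from ν reaches: ε, χ, α, ξ, ρ, τ, ω, μ, ψ.
Strictly between φ and ν are those in both lists: τ — 1 element.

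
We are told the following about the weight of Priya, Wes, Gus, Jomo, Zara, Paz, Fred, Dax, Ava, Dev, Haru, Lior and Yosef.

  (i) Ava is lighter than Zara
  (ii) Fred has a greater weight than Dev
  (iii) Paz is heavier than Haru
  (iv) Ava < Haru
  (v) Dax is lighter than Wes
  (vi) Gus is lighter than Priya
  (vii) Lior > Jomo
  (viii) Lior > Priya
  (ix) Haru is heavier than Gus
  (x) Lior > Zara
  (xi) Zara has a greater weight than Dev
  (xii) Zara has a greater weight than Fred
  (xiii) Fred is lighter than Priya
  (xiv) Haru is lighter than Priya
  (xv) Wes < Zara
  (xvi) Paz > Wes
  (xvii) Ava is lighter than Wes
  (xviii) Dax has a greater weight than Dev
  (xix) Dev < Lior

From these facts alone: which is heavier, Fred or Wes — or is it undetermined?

undetermined

Following every chain through Fred: above Fred we get Zara, Priya, Lior; below Fred we get Dev.
Wes is not reached, and no chain runs the other way from Wes to Fred.
So the given relations leave the order of Fred and Wes undetermined.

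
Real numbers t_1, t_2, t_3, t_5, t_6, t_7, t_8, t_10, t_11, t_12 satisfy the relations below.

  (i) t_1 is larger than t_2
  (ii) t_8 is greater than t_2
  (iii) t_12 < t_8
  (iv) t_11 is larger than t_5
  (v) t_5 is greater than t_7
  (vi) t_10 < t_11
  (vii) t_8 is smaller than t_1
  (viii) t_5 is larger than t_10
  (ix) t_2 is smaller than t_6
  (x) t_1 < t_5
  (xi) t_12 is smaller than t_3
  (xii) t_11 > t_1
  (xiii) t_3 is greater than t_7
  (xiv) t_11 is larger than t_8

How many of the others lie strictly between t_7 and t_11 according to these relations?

1

The relations place t_7 below t_11. An element lies strictly between them when it is forced above t_7 and also forced below t_11.
Above t_7: {t_5, t_3}. Below t_11: {t_10, t_2, t_12, t_8, t_1, t_5}.
Intersection: {t_5} — 1.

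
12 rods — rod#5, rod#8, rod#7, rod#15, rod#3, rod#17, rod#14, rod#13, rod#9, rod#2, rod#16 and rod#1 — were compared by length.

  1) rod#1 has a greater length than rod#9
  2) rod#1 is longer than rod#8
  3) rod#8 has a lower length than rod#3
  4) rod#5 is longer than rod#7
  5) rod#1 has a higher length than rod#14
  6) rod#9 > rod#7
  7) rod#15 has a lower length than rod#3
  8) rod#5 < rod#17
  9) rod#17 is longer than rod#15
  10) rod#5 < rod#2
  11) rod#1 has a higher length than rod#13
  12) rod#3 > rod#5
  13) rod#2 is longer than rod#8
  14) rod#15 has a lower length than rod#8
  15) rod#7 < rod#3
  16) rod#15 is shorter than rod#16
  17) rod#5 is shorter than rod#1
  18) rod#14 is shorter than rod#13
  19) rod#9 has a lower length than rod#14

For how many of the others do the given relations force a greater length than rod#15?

6

From rod#15 the given relations immediately reach rod#8, rod#3, rod#17, rod#16.
From those, rod#2, rod#1 — 6 in total.
No other element is forced above rod#15 by the given relations, so the count is 6.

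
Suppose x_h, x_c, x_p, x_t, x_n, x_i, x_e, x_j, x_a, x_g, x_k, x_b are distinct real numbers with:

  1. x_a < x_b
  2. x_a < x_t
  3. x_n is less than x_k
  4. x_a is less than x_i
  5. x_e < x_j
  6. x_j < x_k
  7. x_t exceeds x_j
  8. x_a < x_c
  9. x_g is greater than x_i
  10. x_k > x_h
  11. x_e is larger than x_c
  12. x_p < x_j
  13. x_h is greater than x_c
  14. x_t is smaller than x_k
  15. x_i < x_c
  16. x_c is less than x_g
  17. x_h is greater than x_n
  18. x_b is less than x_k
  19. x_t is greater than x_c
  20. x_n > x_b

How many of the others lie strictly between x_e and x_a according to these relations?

2

Chaining upward from x_a reaches: x_b, x_i, x_c, x_g, x_n, x_h, x_j, x_t, x_k.
Chaining downward from x_e reaches: x_i, x_c.
Strictly between x_a and x_e are those in both lists: x_i, x_c — 2 elements.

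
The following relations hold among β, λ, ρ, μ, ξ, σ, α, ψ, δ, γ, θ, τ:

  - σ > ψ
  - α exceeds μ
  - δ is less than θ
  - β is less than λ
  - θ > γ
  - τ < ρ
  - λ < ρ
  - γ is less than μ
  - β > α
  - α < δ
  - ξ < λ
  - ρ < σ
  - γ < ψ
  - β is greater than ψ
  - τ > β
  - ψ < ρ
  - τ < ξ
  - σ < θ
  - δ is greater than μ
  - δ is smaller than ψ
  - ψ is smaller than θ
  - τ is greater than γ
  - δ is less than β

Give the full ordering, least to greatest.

Nothing is placed below γ, so it is least; from there γ < μ; μ < α; α < δ; δ < ψ; ψ < β; β < τ; τ < ξ; ξ < λ; λ < ρ; ρ < σ; σ < θ, each given directly.

γ < μ < α < δ < ψ < β < τ < ξ < λ < ρ < σ < θ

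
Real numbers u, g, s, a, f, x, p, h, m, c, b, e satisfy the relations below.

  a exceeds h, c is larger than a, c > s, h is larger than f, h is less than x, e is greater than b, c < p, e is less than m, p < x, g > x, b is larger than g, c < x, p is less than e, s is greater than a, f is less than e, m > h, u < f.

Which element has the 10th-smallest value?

Piecing the relations together gives one ordering: u < f < h < a < s < c < p < x < g < b < e < m.
The 10th smallest is b.

b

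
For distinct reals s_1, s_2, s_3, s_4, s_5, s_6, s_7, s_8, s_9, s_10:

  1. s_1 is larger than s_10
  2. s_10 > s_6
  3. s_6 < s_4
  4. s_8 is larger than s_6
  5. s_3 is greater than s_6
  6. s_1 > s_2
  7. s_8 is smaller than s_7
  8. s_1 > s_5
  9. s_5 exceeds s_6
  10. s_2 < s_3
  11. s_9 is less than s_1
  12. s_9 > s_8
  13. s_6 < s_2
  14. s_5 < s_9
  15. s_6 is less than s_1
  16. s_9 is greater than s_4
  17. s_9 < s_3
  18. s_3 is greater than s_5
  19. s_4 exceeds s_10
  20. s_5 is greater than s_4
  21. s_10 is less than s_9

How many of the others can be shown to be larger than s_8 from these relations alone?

4

From s_8 the given relations immediately reach s_7, s_9.
From those, s_1, s_3 — 4 in total.
No other element is forced above s_8 by the given relations, so the count is 4.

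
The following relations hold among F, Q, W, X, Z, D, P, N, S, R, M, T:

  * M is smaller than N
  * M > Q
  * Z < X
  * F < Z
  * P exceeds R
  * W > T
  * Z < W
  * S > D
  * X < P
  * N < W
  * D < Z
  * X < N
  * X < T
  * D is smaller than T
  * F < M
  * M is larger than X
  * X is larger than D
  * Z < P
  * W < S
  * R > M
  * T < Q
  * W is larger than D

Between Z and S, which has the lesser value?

Link the given pairs in sequence: Z < X; X < T; T < Q; Q < M; M < N; N < W; W < S.
Together: Z < X < T < Q < M < N < W < S.
So Z < S; Z is the smaller of the two.

Z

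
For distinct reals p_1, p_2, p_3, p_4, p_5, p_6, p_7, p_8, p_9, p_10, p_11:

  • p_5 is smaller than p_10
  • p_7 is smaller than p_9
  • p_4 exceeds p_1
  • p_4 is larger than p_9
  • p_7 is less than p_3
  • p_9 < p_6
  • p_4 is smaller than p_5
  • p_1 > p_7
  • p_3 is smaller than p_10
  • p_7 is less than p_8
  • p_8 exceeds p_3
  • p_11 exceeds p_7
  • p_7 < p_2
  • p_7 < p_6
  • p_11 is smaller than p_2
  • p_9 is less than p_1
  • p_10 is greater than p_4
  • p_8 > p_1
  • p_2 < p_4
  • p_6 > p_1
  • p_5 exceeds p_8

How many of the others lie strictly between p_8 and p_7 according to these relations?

The relations place p_7 below p_8. An element lies strictly between them when it is forced above p_7 and also forced below p_8.
Above p_7: {p_9, p_11, p_2, p_1, p_3, p_4, p_6, p_5, p_10}. Below p_8: {p_9, p_1, p_3}.
Intersection: {p_9, p_1, p_3} — 3.

3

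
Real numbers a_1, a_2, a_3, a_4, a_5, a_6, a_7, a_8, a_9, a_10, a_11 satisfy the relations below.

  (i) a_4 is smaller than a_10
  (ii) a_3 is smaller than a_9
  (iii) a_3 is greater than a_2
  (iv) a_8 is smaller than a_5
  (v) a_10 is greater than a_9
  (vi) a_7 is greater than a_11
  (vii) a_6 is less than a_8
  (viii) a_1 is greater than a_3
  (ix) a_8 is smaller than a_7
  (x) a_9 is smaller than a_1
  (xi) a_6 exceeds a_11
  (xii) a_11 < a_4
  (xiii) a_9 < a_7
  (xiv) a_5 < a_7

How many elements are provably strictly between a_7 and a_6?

2

Chaining upward from a_6 reaches: a_8, a_5.
Chaining downward from a_7 reaches: a_2, a_11, a_8, a_5, a_3, a_9.
Strictly between a_6 and a_7 are those in both lists: a_8, a_5 — 2 elements.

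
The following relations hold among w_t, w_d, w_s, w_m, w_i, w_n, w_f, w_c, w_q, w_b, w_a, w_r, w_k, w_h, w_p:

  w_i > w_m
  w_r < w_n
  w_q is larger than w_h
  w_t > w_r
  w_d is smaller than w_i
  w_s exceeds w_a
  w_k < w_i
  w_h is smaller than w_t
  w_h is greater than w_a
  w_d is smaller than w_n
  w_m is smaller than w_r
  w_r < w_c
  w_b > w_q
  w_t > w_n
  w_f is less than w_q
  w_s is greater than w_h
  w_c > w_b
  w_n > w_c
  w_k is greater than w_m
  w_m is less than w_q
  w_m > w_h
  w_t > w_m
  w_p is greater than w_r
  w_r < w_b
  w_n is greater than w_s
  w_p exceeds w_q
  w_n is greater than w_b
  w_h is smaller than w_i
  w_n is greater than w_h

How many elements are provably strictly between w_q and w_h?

Chaining upward from w_h reaches: w_m, w_s, w_r, w_k, w_i, w_b, w_p, w_c, w_n, w_t.
Chaining downward from w_q reaches: w_a, w_m, w_f.
Strictly between w_h and w_q are those in both lists: w_m — 1 element.

1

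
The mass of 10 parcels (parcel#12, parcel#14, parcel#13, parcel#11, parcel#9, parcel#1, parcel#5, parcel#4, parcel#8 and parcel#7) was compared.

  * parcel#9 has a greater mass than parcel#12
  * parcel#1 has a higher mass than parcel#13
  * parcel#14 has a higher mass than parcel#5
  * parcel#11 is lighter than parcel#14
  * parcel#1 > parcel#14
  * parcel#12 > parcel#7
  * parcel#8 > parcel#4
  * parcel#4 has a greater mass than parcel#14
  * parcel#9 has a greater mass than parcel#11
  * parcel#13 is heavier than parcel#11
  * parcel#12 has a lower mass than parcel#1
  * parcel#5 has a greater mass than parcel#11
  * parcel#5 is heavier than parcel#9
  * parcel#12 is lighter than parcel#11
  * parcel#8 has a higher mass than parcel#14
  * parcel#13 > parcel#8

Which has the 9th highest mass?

Piecing the relations together gives one ordering: parcel#7 < parcel#12 < parcel#11 < parcel#9 < parcel#5 < parcel#14 < parcel#4 < parcel#8 < parcel#13 < parcel#1.
The 9th largest is parcel#12.

parcel#12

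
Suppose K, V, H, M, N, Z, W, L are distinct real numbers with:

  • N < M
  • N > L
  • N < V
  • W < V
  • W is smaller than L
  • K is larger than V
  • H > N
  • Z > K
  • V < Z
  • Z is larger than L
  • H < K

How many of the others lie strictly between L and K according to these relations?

3

The relations place L below K. An element lies strictly between them when it is forced above L and also forced below K.
Above L: {N, V, M, H, Z}. Below K: {W, N, V, H}.
Intersection: {N, V, H} — 3.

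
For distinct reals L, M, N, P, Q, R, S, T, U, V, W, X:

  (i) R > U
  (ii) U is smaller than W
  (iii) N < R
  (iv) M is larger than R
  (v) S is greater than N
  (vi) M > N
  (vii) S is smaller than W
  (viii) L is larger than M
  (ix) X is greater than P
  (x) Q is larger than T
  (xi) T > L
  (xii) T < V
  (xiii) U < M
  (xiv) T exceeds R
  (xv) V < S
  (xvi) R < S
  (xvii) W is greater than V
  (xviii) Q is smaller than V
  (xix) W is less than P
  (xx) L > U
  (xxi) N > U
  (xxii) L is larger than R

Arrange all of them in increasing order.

U < N < R < M < L < T < Q < V < S < W < P < X

The consecutive links are each given: U < N; N < R; R < M; M < L; L < T; T < Q; Q < V; V < S; S < W; W < P; P < X.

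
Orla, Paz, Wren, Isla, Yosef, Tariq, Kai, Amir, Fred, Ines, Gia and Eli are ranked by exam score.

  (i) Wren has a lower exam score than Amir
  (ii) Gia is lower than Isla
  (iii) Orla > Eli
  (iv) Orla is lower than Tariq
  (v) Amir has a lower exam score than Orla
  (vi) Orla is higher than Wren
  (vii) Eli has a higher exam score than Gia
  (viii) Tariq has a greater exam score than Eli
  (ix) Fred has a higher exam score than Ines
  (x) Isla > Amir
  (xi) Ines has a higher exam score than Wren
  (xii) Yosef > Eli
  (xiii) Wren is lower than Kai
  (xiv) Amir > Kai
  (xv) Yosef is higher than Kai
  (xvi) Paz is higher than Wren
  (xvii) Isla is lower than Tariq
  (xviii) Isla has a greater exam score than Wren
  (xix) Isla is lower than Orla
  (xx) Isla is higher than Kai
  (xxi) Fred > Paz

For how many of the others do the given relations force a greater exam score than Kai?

5

The elements the relations force above Kai are Amir, Isla, Orla, Tariq, Yosef — no chain reaches any other.
That is 5.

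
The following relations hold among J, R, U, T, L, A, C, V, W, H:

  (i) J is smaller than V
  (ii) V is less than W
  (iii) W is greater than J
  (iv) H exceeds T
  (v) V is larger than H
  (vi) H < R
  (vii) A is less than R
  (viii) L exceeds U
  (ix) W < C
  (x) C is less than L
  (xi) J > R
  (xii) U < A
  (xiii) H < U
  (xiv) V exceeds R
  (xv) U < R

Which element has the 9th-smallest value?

Chaining the given pairs: T < H < U < A < R < J < V < W < C < L.
The 9th smallest is C.

C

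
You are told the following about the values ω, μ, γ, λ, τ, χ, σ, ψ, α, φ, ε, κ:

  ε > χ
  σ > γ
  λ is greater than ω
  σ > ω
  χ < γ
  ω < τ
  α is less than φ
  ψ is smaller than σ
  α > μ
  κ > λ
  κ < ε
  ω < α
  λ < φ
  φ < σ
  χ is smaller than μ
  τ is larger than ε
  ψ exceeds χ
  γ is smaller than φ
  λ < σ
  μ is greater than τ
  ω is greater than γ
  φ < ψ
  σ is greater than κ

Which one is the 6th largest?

τ

Piecing the relations together gives one ordering: χ < γ < ω < λ < κ < ε < τ < μ < α < φ < ψ < σ.
Counting 6 from the largest end gives τ.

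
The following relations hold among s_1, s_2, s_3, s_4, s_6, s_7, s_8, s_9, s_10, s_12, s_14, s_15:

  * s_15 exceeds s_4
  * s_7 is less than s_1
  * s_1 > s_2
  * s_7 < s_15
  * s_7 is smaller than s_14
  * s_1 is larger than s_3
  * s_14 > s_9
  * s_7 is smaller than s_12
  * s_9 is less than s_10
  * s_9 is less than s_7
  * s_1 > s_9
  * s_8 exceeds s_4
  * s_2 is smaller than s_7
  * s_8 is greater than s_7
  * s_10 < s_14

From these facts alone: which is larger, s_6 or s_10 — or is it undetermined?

undetermined

Following every chain through s_10: above s_10 we get s_14; below s_10 we get s_9.
s_6 is not reached, and no chain runs the other way from s_6 to s_10.
So the given relations leave the order of s_10 and s_6 undetermined.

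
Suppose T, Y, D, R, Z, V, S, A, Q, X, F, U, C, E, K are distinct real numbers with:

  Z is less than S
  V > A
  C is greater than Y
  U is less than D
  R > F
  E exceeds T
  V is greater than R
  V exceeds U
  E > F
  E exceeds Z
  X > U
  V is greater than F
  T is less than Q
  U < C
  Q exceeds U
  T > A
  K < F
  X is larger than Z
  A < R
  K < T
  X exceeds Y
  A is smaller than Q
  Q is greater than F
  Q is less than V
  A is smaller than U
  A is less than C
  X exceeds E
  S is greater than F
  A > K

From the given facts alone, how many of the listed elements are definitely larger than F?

6

From F the given relations immediately reach E, Q, R, V, S.
From those, X — 6 in total.
No other element is forced above F by the given relations, so the count is 6.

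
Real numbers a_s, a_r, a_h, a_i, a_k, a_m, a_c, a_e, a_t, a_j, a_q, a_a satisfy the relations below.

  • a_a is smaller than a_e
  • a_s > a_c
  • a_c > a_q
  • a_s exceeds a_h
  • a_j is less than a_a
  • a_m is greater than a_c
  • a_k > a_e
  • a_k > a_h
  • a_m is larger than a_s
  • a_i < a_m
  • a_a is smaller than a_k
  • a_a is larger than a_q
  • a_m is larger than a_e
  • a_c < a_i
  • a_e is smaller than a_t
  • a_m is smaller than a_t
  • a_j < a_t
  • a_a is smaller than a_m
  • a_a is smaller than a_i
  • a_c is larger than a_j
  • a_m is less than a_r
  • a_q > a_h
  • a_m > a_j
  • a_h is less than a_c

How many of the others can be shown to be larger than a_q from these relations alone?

From a_q the given relations immediately reach a_c, a_a.
From those, a_s, a_e, a_i, a_k, a_m — 7 in total.
From those, a_r, a_t — 9 in total.
Nothing else is reachable above a_q; 9 in all.

9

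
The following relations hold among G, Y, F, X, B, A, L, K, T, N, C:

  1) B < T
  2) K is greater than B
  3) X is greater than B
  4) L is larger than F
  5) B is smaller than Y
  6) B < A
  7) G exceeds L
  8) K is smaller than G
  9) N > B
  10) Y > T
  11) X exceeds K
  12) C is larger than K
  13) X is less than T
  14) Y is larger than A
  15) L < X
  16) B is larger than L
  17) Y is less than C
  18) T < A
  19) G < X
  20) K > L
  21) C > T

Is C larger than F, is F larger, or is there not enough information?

Chaining the given relations: F < L < B < K < G < X < T < Y < C.
So C is larger.

C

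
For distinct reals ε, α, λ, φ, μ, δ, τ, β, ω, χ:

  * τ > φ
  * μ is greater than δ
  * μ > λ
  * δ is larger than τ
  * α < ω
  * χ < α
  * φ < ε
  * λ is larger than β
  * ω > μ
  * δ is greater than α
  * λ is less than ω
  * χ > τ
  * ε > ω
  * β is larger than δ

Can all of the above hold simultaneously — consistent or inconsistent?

consistent

The single ordering φ < τ < χ < α < δ < β < λ < μ < ω < ε satisfies every listed relation, so no contradiction arises.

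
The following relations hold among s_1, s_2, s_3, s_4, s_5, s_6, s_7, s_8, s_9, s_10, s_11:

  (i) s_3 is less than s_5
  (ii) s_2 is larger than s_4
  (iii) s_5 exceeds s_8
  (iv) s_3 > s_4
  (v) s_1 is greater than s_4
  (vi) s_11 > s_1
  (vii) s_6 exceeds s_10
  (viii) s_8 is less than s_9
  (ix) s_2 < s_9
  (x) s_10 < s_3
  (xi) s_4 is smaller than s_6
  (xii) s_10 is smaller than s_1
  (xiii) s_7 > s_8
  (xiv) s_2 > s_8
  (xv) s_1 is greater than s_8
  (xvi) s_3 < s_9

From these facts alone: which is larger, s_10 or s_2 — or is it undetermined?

undetermined

Following every chain through s_10: above s_10 we get s_3, s_6, s_9, s_1, s_5, s_11.
s_2 is not reached, and no chain runs the other way from s_2 to s_10.
So the given relations leave the order of s_10 and s_2 undetermined.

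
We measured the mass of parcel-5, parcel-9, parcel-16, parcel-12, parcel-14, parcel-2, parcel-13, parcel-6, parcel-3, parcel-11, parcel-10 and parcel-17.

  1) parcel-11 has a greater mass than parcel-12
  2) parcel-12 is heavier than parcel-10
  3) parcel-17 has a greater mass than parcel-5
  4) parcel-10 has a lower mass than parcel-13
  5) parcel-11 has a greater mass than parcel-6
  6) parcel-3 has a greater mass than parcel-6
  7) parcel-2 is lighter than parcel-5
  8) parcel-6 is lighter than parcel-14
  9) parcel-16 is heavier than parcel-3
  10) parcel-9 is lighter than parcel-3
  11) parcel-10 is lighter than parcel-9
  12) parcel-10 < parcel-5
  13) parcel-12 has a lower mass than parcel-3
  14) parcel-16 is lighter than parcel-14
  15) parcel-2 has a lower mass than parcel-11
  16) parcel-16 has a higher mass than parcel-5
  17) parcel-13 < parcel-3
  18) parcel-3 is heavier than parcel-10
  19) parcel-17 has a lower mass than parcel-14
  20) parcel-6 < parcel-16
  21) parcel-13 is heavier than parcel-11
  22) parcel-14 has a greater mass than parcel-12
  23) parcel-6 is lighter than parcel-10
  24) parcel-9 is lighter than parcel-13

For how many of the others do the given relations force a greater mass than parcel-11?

4

Directly above parcel-11: parcel-13.
One step further: parcel-3 (2 so far).
One step further: parcel-16 (3 so far).
One step further: parcel-14 (4 so far).
Nothing else is reachable above parcel-11; 4 in all.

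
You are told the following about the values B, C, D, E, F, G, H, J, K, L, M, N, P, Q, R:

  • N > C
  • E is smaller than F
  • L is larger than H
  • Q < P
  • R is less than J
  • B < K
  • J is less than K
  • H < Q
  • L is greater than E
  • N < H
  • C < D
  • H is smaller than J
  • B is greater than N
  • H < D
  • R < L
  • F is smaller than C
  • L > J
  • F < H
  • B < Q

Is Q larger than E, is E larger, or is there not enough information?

E < F and F < C give E < C.
With C < N: E < F < C < N.
Then N < H extends the chain to H.
Then H < Q extends the chain to Q.
So Q is larger.

Q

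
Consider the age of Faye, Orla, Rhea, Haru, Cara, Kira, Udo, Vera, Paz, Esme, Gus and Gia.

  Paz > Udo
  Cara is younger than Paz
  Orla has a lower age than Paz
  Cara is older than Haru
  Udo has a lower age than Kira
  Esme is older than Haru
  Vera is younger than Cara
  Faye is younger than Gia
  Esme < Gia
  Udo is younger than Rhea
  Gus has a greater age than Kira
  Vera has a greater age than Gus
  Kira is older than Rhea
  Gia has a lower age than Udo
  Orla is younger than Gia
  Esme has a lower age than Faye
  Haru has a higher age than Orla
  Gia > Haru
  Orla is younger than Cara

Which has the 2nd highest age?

Chaining the given pairs: Orla < Haru < Esme < Faye < Gia < Udo < Rhea < Kira < Gus < Vera < Cara < Paz.
The 2nd largest is Cara.

Cara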